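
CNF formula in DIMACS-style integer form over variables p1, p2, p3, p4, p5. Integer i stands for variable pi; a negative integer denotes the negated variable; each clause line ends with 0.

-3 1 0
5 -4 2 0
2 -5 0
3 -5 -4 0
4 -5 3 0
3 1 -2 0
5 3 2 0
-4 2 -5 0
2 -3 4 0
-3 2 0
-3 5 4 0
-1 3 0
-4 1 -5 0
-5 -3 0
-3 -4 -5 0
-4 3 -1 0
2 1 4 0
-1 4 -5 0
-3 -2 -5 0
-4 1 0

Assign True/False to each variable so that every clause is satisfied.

Try p1 = True.
  then p3 is forced to True.
  then p2 is forced to True.
  then p5 is forced to False.
  then p4 is forced to True.

p1=True, p2=True, p3=True, p4=True, p5=False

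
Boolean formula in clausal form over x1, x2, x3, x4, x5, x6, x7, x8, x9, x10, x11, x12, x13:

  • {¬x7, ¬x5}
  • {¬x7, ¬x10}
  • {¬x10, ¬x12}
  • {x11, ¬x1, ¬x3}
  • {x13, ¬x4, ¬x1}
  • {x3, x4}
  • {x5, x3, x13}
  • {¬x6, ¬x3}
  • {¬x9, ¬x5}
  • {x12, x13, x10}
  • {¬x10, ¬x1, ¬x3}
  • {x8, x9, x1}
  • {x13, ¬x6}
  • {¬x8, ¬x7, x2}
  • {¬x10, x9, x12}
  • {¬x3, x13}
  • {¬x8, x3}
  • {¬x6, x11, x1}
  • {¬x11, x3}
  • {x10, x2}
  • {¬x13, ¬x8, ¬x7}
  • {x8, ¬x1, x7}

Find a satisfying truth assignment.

Pure literal: x6 appears only negated; assign x6 = False.
Try x1 = False.
Set x2 = False and propagate.
  then x10 is forced to True.
  then x7 is forced to False.
  then x12 is forced to False.
  then x9 is forced to True.
  then x5 is forced to False.
For the remaining variables, x3 = True, x4 = True, x8 = True, x11 = False, x13 = True works.
Every clause has at least one true literal under this assignment.

x1=False, x2=False, x3=True, x4=True, x5=False, x6=False, x7=False, x8=True, x9=True, x10=True, x11=False, x12=False, x13=True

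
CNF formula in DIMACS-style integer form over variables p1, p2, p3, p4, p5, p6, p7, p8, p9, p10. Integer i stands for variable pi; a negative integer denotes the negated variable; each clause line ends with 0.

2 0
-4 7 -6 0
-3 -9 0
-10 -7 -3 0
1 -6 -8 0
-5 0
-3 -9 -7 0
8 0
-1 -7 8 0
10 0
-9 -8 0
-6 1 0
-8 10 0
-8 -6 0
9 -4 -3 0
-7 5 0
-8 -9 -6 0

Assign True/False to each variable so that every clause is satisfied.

p1 = T, p2 = T, p3 = F, p4 = F, p5 = F, p6 = F, p7 = F, p8 = T, p9 = F, p10 = T

The clause (p2) is unit: p2 must be True.
(NOT p5) is a unit clause, so p5 = False.
(p8) is a unit clause, so p8 = True.
The clause (p10) is unit: p10 must be True.
(NOT p9) is a unit clause, so p9 = False.
(NOT p6) is a unit clause, so p6 = False.
The clause (NOT p7) is unit: p7 must be False.
Pure literal: p3 appears only negated; assign p3 = False.
Pure literal: p4 appears only negated; assign p4 = False.
p1 is now unconstrained; take p1 = True.
Every clause has at least one true literal under this assignment.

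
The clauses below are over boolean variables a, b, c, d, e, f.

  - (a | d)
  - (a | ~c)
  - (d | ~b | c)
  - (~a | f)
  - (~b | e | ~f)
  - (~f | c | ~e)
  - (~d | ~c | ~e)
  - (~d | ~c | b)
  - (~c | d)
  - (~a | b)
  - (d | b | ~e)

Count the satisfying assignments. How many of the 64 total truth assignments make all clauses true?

The models are:
  a=F b=F c=F d=T e=F f=F
  a=F b=F c=F d=T e=F f=T
  a=F b=F c=F d=T e=T f=F
  a=F b=T c=F d=T e=F f=F
  a=F b=T c=F d=T e=T f=F
That's 5 in total.

5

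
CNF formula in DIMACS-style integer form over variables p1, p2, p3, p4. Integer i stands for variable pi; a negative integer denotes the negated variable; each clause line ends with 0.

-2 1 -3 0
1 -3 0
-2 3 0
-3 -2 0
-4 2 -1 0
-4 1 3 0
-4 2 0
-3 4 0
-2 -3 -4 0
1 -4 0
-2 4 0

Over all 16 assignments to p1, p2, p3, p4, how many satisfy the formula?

2

The models are:
  p1=F p2=F p3=F p4=F
  p1=T p2=F p3=F p4=F
That's 2 in total.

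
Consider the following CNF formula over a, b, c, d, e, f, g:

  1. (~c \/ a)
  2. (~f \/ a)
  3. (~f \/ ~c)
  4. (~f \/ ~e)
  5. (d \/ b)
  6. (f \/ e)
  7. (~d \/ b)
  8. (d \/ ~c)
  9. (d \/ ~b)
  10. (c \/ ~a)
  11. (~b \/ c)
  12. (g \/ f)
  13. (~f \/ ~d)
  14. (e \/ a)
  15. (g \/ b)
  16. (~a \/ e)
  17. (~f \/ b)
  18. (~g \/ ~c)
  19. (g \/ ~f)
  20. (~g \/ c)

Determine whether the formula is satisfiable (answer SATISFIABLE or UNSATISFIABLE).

f = True:
  propagation gives a=True, c=False; an empty clause results — contradiction.
f = False:
  propagation gives e=True, g=True, c=False; an empty clause results — contradiction.
Every branch closes, so no satisfying assignment exists.

UNSATISFIABLE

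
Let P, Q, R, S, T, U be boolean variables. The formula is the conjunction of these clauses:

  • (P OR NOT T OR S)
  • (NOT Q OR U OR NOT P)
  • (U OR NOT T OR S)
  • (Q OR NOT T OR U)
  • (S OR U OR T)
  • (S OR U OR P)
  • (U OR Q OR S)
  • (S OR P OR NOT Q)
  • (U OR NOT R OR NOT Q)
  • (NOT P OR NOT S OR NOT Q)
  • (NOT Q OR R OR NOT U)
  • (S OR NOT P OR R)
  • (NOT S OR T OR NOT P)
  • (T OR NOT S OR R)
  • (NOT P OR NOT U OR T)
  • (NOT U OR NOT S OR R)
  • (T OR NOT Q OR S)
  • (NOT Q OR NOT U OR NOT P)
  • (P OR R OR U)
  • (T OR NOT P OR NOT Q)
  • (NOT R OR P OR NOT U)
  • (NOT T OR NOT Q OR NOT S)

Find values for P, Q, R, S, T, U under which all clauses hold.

P=False, Q=False, R=True, S=True, T=False, U=False

Check each clause:
  1. (P OR NOT T OR S) — NOT T is true.
  2. (NOT P OR U OR NOT Q) — NOT Q is true.
  3. (S OR NOT T OR U) — NOT T is true.
  4. (U OR NOT T OR Q) — NOT T is true.
  5. (T OR S OR U) — S is true.
  6. (P OR S OR U) — S is true.
  7. (S OR U OR Q) — S is true.
  8. (P OR S OR NOT Q) — S is true.
  9. (U OR NOT Q OR NOT R) — NOT Q is true.
  10. (NOT P OR NOT S OR NOT Q) — NOT P is true.
  11. (NOT U OR NOT Q OR R) — NOT U is true.
  12. (S OR NOT P OR R) — R is true.
  13. (NOT P OR T OR NOT S) — NOT P is true.
  14. (R OR NOT S OR T) — R is true.
  15. (T OR NOT U OR NOT P) — NOT U is true.
  16. (NOT U OR R OR NOT S) — NOT U is true.
  17. (NOT Q OR S OR T) — S is true.
  18. (NOT Q OR NOT P OR NOT U) — NOT U is true.
  19. (R OR U OR P) — R is true.
  20. (T OR NOT Q OR NOT P) — NOT P is true.
  21. (P OR NOT R OR NOT U) — NOT U is true.
  22. (NOT S OR NOT Q OR NOT T) — NOT T is true.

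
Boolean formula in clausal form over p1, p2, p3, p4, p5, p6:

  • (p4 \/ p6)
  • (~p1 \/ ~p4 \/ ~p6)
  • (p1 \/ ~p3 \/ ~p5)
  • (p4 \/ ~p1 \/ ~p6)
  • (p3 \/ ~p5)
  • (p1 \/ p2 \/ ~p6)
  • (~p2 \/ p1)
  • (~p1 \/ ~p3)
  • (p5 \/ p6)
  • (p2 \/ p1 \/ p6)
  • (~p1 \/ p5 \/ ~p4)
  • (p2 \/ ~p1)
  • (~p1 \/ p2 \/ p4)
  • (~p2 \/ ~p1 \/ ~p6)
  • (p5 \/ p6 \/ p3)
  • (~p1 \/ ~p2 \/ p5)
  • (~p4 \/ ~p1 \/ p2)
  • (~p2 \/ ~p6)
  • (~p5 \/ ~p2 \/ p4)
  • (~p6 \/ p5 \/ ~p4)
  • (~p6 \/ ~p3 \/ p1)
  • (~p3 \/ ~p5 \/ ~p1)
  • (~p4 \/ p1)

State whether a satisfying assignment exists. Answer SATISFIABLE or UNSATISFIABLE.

UNSATISFIABLE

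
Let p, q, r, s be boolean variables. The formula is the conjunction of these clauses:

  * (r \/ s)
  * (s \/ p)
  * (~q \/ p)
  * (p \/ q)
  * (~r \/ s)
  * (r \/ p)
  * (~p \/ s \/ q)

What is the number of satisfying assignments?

4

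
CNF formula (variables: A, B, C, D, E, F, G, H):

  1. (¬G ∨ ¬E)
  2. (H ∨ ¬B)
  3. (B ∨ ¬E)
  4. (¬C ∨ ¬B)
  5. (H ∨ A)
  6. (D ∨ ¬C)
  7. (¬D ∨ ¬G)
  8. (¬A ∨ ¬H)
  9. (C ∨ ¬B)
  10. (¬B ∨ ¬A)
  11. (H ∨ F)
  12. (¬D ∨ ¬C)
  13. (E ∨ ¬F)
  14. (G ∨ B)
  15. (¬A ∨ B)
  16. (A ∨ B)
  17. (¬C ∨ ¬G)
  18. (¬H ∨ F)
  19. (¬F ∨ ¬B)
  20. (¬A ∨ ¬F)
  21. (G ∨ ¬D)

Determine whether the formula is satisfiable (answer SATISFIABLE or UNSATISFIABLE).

B = True:
  propagation gives H=True, C=False; an empty clause results — contradiction.
B = False:
  propagation gives E=False, F=False, H=True; an empty clause results — contradiction.
Every branch closes, so no satisfying assignment exists.

UNSATISFIABLE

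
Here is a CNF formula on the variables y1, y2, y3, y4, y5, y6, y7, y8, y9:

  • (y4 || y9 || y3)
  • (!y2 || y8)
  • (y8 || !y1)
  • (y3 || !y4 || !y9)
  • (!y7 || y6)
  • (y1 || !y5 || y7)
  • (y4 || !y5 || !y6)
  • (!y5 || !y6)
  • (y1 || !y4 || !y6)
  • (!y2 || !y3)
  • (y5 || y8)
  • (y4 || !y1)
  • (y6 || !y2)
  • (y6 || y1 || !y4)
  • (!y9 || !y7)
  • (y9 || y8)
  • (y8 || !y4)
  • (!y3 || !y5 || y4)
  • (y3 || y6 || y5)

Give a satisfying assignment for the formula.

y2 occurs only negated in the remaining clauses — set y2 = False.
y8 occurs only positively in the remaining clauses — set y8 = True.
Branch on y1: take y1 = False.
Set y3 = True and propagate.
The remaining clauses are satisfied by y4 = False, y5 = False, y6 = False, y7 = False, y9 = True.
Every clause has at least one true literal under this assignment.

y1=False  y2=False  y3=True  y4=False  y5=False  y6=False  y7=False  y8=True  y9=True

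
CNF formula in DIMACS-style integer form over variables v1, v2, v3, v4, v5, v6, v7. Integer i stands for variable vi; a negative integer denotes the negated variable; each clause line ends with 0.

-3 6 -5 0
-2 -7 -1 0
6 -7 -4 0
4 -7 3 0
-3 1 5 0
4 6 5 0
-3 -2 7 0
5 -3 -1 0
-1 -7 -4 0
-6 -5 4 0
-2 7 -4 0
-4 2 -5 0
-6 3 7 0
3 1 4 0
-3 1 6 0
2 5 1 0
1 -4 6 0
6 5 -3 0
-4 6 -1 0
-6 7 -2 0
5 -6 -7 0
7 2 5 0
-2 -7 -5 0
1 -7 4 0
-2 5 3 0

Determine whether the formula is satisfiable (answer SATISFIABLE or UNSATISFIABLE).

SATISFIABLE

Try v1 = True.
Set v2 = False and propagate.
For the remaining variables, v3 = False, v4 = False, v5 = True, v6 = False, v7 = False works.
Every clause has at least one true literal under this assignment.
So v1=True, v2=False, v3=False, v4=False, v5=True, v6=False, v7=False is a satisfying assignment.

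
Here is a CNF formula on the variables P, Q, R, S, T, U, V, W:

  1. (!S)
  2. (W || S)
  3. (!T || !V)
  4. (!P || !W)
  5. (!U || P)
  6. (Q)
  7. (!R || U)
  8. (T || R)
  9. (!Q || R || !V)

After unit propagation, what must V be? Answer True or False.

(!S) stands alone — S = False.
(W || S): since S = False, the clause reduces to (W). W = True.
From (!W || !P) and W = True: P = False.
(P || !U): since P = False, the clause reduces to (!U). U = False.
Unit clause (Q) sets Q = True.
(U || !R): since U = False, the clause reduces to (!R). R = False.
In (R || T), R is now false; T must hold, so T = True.
In (!T || !V), !T is now false; !V must hold, so V = False.

False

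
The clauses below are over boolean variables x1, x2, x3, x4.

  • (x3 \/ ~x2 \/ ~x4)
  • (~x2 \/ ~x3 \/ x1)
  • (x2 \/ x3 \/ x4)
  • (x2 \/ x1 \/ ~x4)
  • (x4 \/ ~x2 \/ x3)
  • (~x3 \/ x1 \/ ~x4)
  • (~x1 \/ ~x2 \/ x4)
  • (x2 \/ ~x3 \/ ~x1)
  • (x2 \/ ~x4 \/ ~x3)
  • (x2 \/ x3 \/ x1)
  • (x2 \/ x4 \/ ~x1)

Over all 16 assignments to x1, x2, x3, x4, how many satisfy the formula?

3

Satisfying assignments:
  x1=0 x2=0 x3=1 x4=0
  x1=1 x2=0 x3=0 x4=1
  x1=1 x2=1 x3=1 x4=1
Count: 3.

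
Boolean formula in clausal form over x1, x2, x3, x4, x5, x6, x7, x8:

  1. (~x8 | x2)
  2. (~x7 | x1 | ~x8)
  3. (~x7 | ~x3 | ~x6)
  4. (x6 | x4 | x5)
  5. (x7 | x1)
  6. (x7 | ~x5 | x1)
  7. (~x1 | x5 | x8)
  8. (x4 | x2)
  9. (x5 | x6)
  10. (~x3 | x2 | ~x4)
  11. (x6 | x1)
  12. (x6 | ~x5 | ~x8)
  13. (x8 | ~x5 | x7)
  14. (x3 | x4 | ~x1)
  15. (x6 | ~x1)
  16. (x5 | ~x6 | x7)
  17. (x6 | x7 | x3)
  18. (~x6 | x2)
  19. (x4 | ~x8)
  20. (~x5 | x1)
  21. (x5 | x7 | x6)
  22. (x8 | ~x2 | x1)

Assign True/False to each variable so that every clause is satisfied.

x1=T, x2=T, x3=F, x4=T, x5=T, x6=T, x7=T, x8=F

Check each clause:
  1. (~x8 | x2) — ~x8 is true.
  2. (x1 | ~x7 | ~x8) — ~x8 is true.
  3. (~x6 | ~x3 | ~x7) — ~x3 is true.
  4. (x5 | x6 | x4) — x4 is true.
  5. (x7 | x1) — x1 is true.
  6. (~x5 | x7 | x1) — x1 is true.
  7. (x8 | x5 | ~x1) — x5 is true.
  8. (x4 | x2) — x2 is true.
  9. (x5 | x6) — x5 is true.
  10. (x2 | ~x4 | ~x3) — x2 is true.
  11. (x6 | x1) — x1 is true.
  12. (~x5 | x6 | ~x8) — ~x8 is true.
  13. (~x5 | x7 | x8) — x7 is true.
  14. (x3 | x4 | ~x1) — x4 is true.
  15. (x6 | ~x1) — x6 is true.
  16. (x7 | x5 | ~x6) — x5 is true.
  17. (x7 | x6 | x3) — x6 is true.
  18. (x2 | ~x6) — x2 is true.
  19. (x4 | ~x8) — ~x8 is true.
  20. (x1 | ~x5) — x1 is true.
  21. (x7 | x5 | x6) — x5 is true.
  22. (x1 | ~x2 | x8) — x1 is true.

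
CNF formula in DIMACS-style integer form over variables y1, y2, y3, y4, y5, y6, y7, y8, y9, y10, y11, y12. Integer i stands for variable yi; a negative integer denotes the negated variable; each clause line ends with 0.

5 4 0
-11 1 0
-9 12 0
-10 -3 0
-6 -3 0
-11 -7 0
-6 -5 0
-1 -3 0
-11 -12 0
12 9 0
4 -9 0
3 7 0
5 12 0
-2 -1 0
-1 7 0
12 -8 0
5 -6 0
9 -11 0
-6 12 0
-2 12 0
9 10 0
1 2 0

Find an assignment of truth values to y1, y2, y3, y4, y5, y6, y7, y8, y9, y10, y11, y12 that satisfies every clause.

y1=1, y2=0, y3=0, y4=1, y5=0, y6=0, y7=1, y8=1, y9=1, y10=0, y11=0, y12=1

y4 occurs only positively in the remaining clauses — set y4 = True.
y6 occurs only negated in the remaining clauses — set y6 = False.
Branch on y1: take y1 = True.
  then y3 is forced to False.
  then y7 is forced to True.
  then y11 is forced to False.
  then y2 is forced to False.
Branch on y5: take y5 = False.
  then y12 is forced to True.
Try y9 = True.
y8, y10 are now unconstrained; take y8 = True, y10 = False.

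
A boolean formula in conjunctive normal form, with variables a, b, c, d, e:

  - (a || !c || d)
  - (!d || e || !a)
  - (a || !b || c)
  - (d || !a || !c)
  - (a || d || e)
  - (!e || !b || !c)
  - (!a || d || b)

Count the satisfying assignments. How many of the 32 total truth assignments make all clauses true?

Case analysis on a and d:
  a=T, d=T: remaining (b,c,e) ∈ {(F,F,T); (F,T,T); (T,F,T)} — 3.
  a=T, d=F: remaining (b,c,e) ∈ {(T,F,F); (T,F,T)} — 2.
  a=F, d=T: 5 of the 8 assignments to (b,c,e) work.
  a=F, d=F: remaining (b,c,e) ∈ {(F,F,T)} — 1.
Total: 3 + 2 + 5 + 1 = 11.

11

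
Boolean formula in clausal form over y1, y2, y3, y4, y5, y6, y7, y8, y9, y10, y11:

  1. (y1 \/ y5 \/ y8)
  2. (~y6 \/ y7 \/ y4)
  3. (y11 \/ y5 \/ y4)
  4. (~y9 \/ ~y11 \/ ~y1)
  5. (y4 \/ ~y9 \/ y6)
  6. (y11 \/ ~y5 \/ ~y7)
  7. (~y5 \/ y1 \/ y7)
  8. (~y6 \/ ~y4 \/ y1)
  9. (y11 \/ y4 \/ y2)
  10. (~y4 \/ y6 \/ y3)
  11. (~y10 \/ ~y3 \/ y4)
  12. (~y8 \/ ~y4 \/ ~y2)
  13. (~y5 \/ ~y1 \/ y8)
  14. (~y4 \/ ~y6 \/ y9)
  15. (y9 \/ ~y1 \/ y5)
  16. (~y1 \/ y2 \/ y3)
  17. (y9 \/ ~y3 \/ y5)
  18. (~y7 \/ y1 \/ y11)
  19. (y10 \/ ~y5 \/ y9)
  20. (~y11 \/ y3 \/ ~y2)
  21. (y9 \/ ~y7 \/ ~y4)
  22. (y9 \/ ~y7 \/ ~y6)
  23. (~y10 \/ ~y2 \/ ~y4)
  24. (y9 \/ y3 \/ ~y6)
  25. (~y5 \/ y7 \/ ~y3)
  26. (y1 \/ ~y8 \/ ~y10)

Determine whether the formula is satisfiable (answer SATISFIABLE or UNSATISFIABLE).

Branch on y1: take y1 = True.
Set y2 = True and propagate.
For the remaining variables, y3 = False, y4 = True, y5 = False, y6 = True, y7 = True, y8 = False, y9 = True, y10 = False, y11 = False works.
Every clause has at least one true literal under this assignment.
So y1=1  y2=1  y3=0  y4=1  y5=0  y6=1  y7=1  y8=0  y9=1  y10=0  y11=0 is a satisfying assignment.

SATISFIABLE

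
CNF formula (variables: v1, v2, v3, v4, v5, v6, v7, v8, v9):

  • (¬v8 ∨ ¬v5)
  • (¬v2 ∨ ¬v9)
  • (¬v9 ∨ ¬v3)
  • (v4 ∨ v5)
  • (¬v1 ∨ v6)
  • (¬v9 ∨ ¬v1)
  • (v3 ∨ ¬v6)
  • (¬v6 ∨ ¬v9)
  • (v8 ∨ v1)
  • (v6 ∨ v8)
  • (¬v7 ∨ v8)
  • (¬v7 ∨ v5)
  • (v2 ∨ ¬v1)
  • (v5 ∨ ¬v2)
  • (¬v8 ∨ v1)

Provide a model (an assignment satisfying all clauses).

Pure literal: v7 appears only negated; assign v7 = False.
Pure literal: v9 appears only negated; assign v9 = False.
Branch on v1: take v1 = True.
  then v6 is forced to True.
  then v3 is forced to True.
  then v2 is forced to True.
  then v5 is forced to True.
  then v8 is forced to False.
v4 is now unconstrained; take v4 = False.
Every clause has at least one true literal under this assignment.

v1=True, v2=True, v3=True, v4=False, v5=True, v6=True, v7=False, v8=False, v9=False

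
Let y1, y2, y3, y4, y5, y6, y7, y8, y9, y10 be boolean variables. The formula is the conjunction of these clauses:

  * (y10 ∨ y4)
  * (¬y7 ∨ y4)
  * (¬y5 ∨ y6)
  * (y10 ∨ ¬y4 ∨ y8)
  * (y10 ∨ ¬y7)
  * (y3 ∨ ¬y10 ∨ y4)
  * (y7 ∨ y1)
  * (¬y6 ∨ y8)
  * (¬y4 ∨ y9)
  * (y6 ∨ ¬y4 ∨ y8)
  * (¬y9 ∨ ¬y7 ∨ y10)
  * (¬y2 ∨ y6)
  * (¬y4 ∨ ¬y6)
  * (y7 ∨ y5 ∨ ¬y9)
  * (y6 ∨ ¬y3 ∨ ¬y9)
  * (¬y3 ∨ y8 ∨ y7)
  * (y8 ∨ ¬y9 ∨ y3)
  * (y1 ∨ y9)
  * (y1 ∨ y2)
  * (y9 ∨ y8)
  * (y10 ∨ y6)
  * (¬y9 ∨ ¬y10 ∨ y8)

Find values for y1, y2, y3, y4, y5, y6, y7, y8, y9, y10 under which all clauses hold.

y1=True  y2=False  y3=True  y4=False  y5=False  y6=False  y7=False  y8=True  y9=False  y10=True

y1 occurs only positively in the remaining clauses — set y1 = True.
Pure literal: y8 appears only positively; assign y8 = True.
Set y2 = False and propagate.
Try y3 = True.
Set y4 = False and propagate.
  then y10 is forced to True.
  then y7 is forced to False.
The remaining clauses are satisfied by y5 = False, y6 = False, y9 = False.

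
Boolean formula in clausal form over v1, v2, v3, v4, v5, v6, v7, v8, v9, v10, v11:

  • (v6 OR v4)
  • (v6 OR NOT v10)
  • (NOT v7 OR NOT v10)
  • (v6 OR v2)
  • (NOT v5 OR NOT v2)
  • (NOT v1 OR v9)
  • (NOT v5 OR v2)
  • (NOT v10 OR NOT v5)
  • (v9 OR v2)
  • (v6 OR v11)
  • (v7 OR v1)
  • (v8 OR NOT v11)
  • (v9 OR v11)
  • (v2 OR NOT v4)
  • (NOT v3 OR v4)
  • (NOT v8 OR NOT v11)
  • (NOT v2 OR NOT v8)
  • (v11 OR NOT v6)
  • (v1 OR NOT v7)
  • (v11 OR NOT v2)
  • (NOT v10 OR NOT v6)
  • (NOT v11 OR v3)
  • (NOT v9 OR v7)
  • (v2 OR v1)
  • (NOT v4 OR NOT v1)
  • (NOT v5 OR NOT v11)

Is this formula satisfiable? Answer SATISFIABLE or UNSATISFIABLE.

UNSATISFIABLE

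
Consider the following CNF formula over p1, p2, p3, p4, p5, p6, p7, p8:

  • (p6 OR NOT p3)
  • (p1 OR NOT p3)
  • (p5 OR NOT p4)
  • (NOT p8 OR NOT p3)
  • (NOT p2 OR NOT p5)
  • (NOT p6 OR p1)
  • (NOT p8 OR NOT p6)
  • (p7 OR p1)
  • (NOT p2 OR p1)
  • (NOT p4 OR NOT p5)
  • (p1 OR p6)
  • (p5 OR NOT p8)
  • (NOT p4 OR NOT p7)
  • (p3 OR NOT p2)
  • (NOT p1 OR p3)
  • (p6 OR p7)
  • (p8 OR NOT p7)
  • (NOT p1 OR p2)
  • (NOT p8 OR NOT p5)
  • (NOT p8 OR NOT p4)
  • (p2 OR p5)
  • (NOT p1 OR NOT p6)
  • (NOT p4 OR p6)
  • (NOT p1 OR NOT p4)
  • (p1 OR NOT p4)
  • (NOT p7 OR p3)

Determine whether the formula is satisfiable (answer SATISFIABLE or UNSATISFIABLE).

UNSATISFIABLE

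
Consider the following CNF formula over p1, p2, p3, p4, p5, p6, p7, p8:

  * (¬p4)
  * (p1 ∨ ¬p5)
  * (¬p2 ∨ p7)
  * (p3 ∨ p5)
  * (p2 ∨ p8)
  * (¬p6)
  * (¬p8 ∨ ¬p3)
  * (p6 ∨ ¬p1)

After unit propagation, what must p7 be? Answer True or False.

True

(¬p4) stands alone — p4 = False.
(¬p6) stands alone — p6 = False.
(p6 ∨ ¬p1): since p6 = False, the clause reduces to (¬p1). p1 = False.
(¬p5 ∨ p1) with p1 = False leaves only ¬p5, so p5 = False.
In (p5 ∨ p3), p5 is now false; p3 must hold, so p3 = True.
(¬p3 ∨ ¬p8): since p3 = True, the clause reduces to (¬p8). p8 = False.
(p8 ∨ p2) with p8 = False leaves only p2, so p2 = True.
(p7 ∨ ¬p2) with p2 = True leaves only p7, so p7 = True.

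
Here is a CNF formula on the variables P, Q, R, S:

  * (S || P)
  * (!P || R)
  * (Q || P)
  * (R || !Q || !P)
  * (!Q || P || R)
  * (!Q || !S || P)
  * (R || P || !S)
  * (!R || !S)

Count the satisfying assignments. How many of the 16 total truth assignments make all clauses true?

Satisfying assignments:
  P=T Q=F R=T S=F
  P=T Q=T R=T S=F
Count: 2.

2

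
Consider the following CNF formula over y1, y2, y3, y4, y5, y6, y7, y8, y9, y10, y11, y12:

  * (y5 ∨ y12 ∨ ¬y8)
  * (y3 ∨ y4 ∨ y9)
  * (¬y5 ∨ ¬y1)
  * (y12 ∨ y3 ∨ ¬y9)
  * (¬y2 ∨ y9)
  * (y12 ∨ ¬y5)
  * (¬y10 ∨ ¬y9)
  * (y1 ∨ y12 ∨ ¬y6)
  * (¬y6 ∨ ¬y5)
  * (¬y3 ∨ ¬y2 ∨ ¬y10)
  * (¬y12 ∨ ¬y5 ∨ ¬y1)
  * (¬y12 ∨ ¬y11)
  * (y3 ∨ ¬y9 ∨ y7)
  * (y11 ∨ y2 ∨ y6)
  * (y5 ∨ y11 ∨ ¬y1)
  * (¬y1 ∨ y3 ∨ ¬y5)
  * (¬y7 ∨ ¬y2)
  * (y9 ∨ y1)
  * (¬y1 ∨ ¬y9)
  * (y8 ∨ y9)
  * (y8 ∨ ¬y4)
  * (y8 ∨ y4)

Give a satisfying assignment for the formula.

y1=F, y2=T, y3=T, y4=T, y5=T, y6=F, y7=F, y8=T, y9=T, y10=F, y11=F, y12=T

Check each clause:
  1. (¬y8 ∨ y5 ∨ y12) — y12 is true.
  2. (y9 ∨ y4 ∨ y3) — y9 is true.
  3. (¬y5 ∨ ¬y1) — ¬y1 is true.
  4. (¬y9 ∨ y3 ∨ y12) — y3 is true.
  5. (¬y2 ∨ y9) — y9 is true.
  6. (y12 ∨ ¬y5) — y12 is true.
  7. (¬y10 ∨ ¬y9) — ¬y10 is true.
  8. (y1 ∨ ¬y6 ∨ y12) — ¬y6 is true.
  9. (¬y6 ∨ ¬y5) — ¬y6 is true.
  10. (¬y2 ∨ ¬y10 ∨ ¬y3) — ¬y10 is true.
  11. (¬y12 ∨ ¬y5 ∨ ¬y1) — ¬y1 is true.
  12. (¬y11 ∨ ¬y12) — ¬y11 is true.
  13. (¬y9 ∨ y7 ∨ y3) — y3 is true.
  14. (y2 ∨ y11 ∨ y6) — y2 is true.
  15. (y11 ∨ ¬y1 ∨ y5) — y5 is true.
  16. (¬y5 ∨ ¬y1 ∨ y3) — y3 is true.
  17. (¬y2 ∨ ¬y7) — ¬y7 is true.
  18. (y1 ∨ y9) — y9 is true.
  19. (¬y1 ∨ ¬y9) — ¬y1 is true.
  20. (y8 ∨ y9) — y8 is true.
  21. (¬y4 ∨ y8) — y8 is true.
  22. (y8 ∨ y4) — y8 is true.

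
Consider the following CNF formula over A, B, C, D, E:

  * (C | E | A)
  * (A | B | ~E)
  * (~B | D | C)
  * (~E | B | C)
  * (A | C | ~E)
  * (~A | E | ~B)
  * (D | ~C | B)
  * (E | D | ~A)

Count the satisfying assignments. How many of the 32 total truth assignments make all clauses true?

Split on E, then A.
  E=1, A=1: remaining (B,C,D) ∈ {(0,1,1); (1,0,1); (1,1,0); (1,1,1)} — 4.
  E=1, A=0: remaining (B,C,D) ∈ {(1,1,0); (1,1,1)} — 2.
  E=0, A=1: remaining (B,C,D) ∈ {(0,0,1); (0,1,1)} — 2.
  E=0, A=0: remaining (B,C,D) ∈ {(0,1,1); (1,1,0); (1,1,1)} — 3.
Total: 4 + 2 + 2 + 3 = 11.

11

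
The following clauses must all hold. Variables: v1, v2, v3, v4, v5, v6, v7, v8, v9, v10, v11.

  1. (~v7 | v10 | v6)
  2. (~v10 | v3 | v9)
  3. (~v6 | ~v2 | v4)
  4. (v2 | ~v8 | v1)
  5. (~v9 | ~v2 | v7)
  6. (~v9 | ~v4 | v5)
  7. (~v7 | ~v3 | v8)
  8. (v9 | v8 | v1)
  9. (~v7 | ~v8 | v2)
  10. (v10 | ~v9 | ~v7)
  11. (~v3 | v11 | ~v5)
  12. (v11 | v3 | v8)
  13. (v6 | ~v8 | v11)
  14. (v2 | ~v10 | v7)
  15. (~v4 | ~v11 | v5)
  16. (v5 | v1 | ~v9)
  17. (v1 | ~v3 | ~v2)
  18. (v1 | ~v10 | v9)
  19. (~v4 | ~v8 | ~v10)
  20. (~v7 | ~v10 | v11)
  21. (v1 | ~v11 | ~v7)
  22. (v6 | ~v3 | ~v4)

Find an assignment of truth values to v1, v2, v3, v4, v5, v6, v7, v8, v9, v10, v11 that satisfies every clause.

Branch on v1: take v1 = False.
Set v2 = True and propagate.
  then v3 is forced to False.
Set v4 = True and propagate.
The remaining clauses are satisfied by v5 = True, v6 = True, v7 = True, v8 = True, v9 = False, v10 = False, v11 = False.
Every clause has at least one true literal under this assignment.
Check each clause:
  1. (v10 | ~v7 | v6) — v6 is true.
  2. (~v10 | v9 | v3) — ~v10 is true.
  3. (v4 | ~v6 | ~v2) — v4 is true.
  4. (~v8 | v2 | v1) — v2 is true.
  5. (v7 | ~v2 | ~v9) — ~v9 is true.
  6. (~v4 | ~v9 | v5) — v5 is true.
  7. (~v3 | v8 | ~v7) — v8 is true.
  8. (v1 | v8 | v9) — v8 is true.
  9. (~v7 | v2 | ~v8) — v2 is true.
  10. (v10 | ~v9 | ~v7) — ~v9 is true.
  11. (v11 | ~v3 | ~v5) — ~v3 is true.
  12. (v8 | v11 | v3) — v8 is true.
  13. (v6 | v11 | ~v8) — v6 is true.
  14. (v2 | ~v10 | v7) — v2 is true.
  15. (~v11 | ~v4 | v5) — ~v11 is true.
  16. (~v9 | v5 | v1) — v5 is true.
  17. (~v3 | v1 | ~v2) — ~v3 is true.
  18. (v9 | v1 | ~v10) — ~v10 is true.
  19. (~v8 | ~v10 | ~v4) — ~v10 is true.
  20. (~v7 | ~v10 | v11) — ~v10 is true.
  21. (~v11 | ~v7 | v1) — ~v11 is true.
  22. (~v3 | ~v4 | v6) — ~v3 is true.

v1=F  v2=T  v3=F  v4=T  v5=T  v6=T  v7=T  v8=T  v9=F  v10=F  v11=F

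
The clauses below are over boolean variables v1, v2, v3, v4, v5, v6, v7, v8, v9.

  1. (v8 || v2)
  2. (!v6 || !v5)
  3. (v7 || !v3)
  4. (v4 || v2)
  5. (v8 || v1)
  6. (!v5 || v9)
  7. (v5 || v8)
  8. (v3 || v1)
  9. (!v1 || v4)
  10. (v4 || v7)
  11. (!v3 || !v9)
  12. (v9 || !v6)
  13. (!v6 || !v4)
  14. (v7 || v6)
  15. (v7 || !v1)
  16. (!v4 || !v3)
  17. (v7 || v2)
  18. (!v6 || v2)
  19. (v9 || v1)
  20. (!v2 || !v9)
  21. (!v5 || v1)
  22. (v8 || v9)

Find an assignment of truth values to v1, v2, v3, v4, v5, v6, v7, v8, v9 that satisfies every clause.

v1 = T, v2 = F, v3 = F, v4 = T, v5 = F, v6 = F, v7 = T, v8 = T, v9 = F

Check each clause:
  1. (v2 || v8) — v8 is true.
  2. (!v5 || !v6) — !v6 is true.
  3. (v7 || !v3) — !v3 is true.
  4. (v2 || v4) — v4 is true.
  5. (v8 || v1) — v8 is true.
  6. (v9 || !v5) — !v5 is true.
  7. (v8 || v5) — v8 is true.
  8. (v3 || v1) — v1 is true.
  9. (v4 || !v1) — v4 is true.
  10. (v7 || v4) — v4 is true.
  11. (!v3 || !v9) — !v3 is true.
  12. (!v6 || v9) — !v6 is true.
  13. (!v4 || !v6) — !v6 is true.
  14. (v6 || v7) — v7 is true.
  15. (!v1 || v7) — v7 is true.
  16. (!v3 || !v4) — !v3 is true.
  17. (v7 || v2) — v7 is true.
  18. (!v6 || v2) — !v6 is true.
  19. (v9 || v1) — v1 is true.
  20. (!v9 || !v2) — !v2 is true.
  21. (!v5 || v1) — v1 is true.
  22. (v9 || v8) — v8 is true.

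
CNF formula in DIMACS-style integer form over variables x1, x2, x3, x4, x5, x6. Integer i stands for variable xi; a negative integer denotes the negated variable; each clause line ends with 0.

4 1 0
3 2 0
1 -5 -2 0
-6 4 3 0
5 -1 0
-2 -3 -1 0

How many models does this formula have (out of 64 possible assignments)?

Case analysis on x1 and x2:
  x1=1, x2=1: remaining (x3,x4,x5,x6) ∈ {(0,0,1,0); (0,1,1,0); (0,1,1,1)} — 3.
  x1=1, x2=0: remaining (x3,x4,x5,x6) ∈ {(1,0,1,0); (1,0,1,1); (1,1,1,0); (1,1,1,1)} — 4.
  x1=0, x2=1: remaining (x3,x4,x5,x6) ∈ {(0,1,0,0); (0,1,0,1); (1,1,0,0); (1,1,0,1)} — 4.
  x1=0, x2=0: remaining (x3,x4,x5,x6) ∈ {(1,1,0,0); (1,1,0,1); (1,1,1,0); (1,1,1,1)} — 4.
Total: 3 + 4 + 4 + 4 = 15.

15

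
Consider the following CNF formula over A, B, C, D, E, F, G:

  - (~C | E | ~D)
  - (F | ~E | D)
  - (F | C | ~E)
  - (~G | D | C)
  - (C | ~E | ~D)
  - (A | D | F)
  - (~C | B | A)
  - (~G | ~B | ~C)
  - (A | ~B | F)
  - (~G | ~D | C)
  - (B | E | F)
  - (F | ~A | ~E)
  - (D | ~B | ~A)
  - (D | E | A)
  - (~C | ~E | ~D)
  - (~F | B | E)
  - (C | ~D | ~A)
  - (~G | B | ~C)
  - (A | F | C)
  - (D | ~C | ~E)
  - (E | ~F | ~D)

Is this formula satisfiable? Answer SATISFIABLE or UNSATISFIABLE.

SATISFIABLE

Pure literal: G appears only negated; assign G = False.
Set A = False and propagate.
Set B = True and propagate.
  then F is forced to True.
Set C = False and propagate.
The remaining clauses are satisfied by D = False, E = True.
So A=F, B=T, C=F, D=F, E=T, F=T, G=F is a satisfying assignment.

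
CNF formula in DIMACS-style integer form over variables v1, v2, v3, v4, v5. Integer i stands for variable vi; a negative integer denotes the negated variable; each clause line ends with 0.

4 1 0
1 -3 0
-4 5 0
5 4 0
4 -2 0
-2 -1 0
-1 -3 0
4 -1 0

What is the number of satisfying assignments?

The models are:
  v1=0 v2=0 v3=0 v4=1 v5=1
  v1=0 v2=1 v3=0 v4=1 v5=1
  v1=1 v2=0 v3=0 v4=1 v5=1
Count: 3.

3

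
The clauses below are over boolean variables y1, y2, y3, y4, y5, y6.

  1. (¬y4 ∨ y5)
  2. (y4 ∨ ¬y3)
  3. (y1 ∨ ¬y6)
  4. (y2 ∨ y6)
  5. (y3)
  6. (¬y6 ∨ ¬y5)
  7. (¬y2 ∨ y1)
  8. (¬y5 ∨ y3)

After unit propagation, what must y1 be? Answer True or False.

Unit clause (y3) sets y3 = True.
(¬y3 ∨ y4) with y3 = True leaves only y4, so y4 = True.
From (y5 ∨ ¬y4) and y4 = True: y5 = True.
From (¬y5 ∨ ¬y6) and y5 = True: y6 = False.
From (y6 ∨ y2) and y6 = False: y2 = True.
From (y1 ∨ ¬y2) and y2 = True: y1 = True.

True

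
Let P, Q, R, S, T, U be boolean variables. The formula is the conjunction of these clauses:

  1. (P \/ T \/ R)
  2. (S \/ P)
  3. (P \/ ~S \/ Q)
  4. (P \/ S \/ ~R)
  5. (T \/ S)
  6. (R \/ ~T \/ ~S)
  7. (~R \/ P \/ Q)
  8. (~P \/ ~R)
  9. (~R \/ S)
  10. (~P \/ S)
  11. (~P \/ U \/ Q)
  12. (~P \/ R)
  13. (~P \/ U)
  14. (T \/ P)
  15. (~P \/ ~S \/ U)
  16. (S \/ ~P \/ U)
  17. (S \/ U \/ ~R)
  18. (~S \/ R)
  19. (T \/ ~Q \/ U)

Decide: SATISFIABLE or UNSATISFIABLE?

Branch on P: take P = False.
  then S is forced to True.
  then Q is forced to True.
  then T is forced to True.
  then R is forced to True.
U is now unconstrained; take U = False.
Every clause has at least one true literal under this assignment.
So P=0  Q=1  R=1  S=1  T=1  U=0 is a satisfying assignment.

SATISFIABLE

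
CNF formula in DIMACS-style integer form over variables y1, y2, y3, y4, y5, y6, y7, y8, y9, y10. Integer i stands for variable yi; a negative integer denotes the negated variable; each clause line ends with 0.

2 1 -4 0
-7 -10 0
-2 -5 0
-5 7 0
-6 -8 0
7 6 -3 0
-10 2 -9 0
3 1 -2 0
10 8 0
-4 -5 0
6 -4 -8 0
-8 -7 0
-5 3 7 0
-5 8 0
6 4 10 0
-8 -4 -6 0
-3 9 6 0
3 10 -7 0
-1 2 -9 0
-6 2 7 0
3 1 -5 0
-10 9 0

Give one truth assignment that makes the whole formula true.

y1 = 1, y2 = 1, y3 = 0, y4 = 0, y5 = 0, y6 = 0, y7 = 0, y8 = 0, y9 = 1, y10 = 1

Check each clause:
  1. (!y4 || y2 || y1) — y1 is true.
  2. (!y10 || !y7) — !y7 is true.
  3. (!y2 || !y5) — !y5 is true.
  4. (!y5 || y7) — !y5 is true.
  5. (!y8 || !y6) — !y8 is true.
  6. (y6 || !y3 || y7) — !y3 is true.
  7. (!y10 || !y9 || y2) — y2 is true.
  8. (y3 || y1 || !y2) — y1 is true.
  9. (y10 || y8) — y10 is true.
  10. (!y4 || !y5) — !y5 is true.
  11. (!y4 || y6 || !y8) — !y8 is true.
  12. (!y7 || !y8) — !y8 is true.
  13. (y7 || !y5 || y3) — !y5 is true.
  14. (!y5 || y8) — !y5 is true.
  15. (y10 || y6 || y4) — y10 is true.
  16. (!y8 || !y6 || !y4) — !y8 is true.
  17. (y9 || !y3 || y6) — y9 is true.
  18. (y3 || !y7 || y10) — !y7 is true.
  19. (!y1 || !y9 || y2) — y2 is true.
  20. (y7 || y2 || !y6) — y2 is true.
  21. (y3 || !y5 || y1) — y1 is true.
  22. (y9 || !y10) — y9 is true.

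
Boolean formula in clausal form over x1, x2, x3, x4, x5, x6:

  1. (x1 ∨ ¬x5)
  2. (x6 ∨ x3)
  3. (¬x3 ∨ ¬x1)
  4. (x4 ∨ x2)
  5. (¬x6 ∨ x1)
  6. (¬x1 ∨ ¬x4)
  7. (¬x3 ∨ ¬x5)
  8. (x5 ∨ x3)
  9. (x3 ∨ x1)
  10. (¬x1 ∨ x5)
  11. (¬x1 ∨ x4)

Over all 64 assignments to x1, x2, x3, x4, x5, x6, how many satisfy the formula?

3

Satisfying assignments:
  x1=0 x2=0 x3=1 x4=1 x5=0 x6=0
  x1=0 x2=1 x3=1 x4=0 x5=0 x6=0
  x1=0 x2=1 x3=1 x4=1 x5=0 x6=0
That's 3 in total.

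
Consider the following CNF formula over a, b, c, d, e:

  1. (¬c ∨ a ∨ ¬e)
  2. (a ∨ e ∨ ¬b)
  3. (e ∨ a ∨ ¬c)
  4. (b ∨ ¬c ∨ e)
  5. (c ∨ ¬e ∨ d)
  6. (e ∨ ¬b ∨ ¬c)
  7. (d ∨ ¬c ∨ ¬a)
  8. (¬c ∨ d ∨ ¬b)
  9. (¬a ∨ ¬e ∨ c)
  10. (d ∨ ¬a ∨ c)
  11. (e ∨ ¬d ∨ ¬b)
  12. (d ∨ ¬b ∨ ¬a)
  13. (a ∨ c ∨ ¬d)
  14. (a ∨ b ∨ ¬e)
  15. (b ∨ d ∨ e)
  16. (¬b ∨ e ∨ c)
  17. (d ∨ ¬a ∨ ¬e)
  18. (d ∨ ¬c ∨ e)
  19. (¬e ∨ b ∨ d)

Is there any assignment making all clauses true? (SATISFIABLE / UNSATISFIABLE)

SATISFIABLE

Set a = True and propagate.
Try b = True.
  then d is forced to True.
  then e is forced to True.
  then c is forced to True.
Every clause has at least one true literal under this assignment.
So a=True  b=True  c=True  d=True  e=True is a satisfying assignment.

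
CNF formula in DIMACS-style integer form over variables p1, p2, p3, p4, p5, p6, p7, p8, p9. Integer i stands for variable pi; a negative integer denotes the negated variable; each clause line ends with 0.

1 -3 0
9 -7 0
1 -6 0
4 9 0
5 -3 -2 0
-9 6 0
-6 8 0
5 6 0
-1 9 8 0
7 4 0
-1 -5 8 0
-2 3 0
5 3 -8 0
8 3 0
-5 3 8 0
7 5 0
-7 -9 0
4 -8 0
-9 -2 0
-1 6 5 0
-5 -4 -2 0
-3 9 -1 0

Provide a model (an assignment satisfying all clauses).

p1 = True, p2 = False, p3 = True, p4 = True, p5 = True, p6 = True, p7 = False, p8 = True, p9 = True

Check each clause:
  1. (p1 | ~p3) — p1 is true.
  2. (~p7 | p9) — ~p7 is true.
  3. (~p6 | p1) — p1 is true.
  4. (p9 | p4) — p9 is true.
  5. (~p2 | p5 | ~p3) — p5 is true.
  6. (~p9 | p6) — p6 is true.
  7. (~p6 | p8) — p8 is true.
  8. (p5 | p6) — p5 is true.
  9. (p9 | ~p1 | p8) — p8 is true.
  10. (p7 | p4) — p4 is true.
  11. (p8 | ~p1 | ~p5) — p8 is true.
  12. (~p2 | p3) — p3 is true.
  13. (p3 | p5 | ~p8) — p3 is true.
  14. (p8 | p3) — p8 is true.
  15. (~p5 | p3 | p8) — p8 is true.
  16. (p7 | p5) — p5 is true.
  17. (~p7 | ~p9) — ~p7 is true.
  18. (~p8 | p4) — p4 is true.
  19. (~p9 | ~p2) — ~p2 is true.
  20. (~p1 | p6 | p5) — p5 is true.
  21. (~p2 | ~p4 | ~p5) — ~p2 is true.
  22. (p9 | ~p1 | ~p3) — p9 is true.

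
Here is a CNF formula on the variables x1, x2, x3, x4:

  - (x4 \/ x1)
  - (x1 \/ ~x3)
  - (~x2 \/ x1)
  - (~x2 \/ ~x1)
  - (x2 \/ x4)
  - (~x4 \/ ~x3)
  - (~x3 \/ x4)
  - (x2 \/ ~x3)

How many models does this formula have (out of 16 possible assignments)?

Satisfying assignments:
  x1=0 x2=0 x3=0 x4=1
  x1=1 x2=0 x3=0 x4=1
Count: 2.

2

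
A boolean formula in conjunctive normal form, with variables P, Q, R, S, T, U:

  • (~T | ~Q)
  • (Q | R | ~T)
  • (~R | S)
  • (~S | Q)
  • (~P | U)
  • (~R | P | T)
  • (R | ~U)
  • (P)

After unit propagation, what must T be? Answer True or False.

Unit clause (P) sets P = True.
From (~P | U) and P = True: U = True.
From (R | ~U) and U = True: R = True.
(S | ~R) with R = True leaves only S, so S = True.
In (Q | ~S), ~S is now false; Q must hold, so Q = True.
(~Q | ~T) with Q = True leaves only ~T, so T = False.

False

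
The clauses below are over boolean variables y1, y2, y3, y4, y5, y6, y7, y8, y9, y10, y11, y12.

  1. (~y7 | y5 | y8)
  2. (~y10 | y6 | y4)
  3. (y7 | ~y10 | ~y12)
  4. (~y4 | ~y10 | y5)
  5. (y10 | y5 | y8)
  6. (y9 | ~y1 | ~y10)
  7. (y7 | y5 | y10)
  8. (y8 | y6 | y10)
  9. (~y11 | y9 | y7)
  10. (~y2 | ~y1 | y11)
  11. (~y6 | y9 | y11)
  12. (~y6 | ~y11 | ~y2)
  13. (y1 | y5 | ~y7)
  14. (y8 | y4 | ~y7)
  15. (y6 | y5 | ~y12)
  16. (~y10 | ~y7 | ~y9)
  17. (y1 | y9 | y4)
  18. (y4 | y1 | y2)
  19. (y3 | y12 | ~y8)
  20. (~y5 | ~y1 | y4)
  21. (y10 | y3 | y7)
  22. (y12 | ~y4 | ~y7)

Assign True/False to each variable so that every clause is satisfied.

y1 = 1, y2 = 0, y3 = 0, y4 = 1, y5 = 1, y6 = 1, y7 = 1, y8 = 0, y9 = 1, y10 = 0, y11 = 1, y12 = 1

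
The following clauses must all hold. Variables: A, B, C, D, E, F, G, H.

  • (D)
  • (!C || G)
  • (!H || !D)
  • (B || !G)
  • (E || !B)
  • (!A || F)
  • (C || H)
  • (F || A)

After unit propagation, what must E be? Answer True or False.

(D) stands alone — D = True.
From (!H || !D) and D = True: H = False.
From (C || H) and H = False: C = True.
(!C || G) with C = True leaves only G, so G = True.
(!G || B): since G = True, the clause reduces to (B). B = True.
(!B || E): since B = True, the clause reduces to (E). E = True.

True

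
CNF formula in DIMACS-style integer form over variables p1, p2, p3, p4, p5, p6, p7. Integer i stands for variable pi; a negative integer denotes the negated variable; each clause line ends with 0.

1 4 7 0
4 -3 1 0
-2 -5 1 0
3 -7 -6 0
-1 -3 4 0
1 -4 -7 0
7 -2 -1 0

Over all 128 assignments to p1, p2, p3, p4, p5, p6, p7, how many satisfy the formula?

43

Split on p1, then p4.
  p1=T, p4=T: p5 free; 10 ways for (p2,p3,p6,p7) × 2^1 = 20.
  p1=T, p4=F: p5 free; 4 ways for (p2,p3,p6,p7) × 2^1 = 8.
  p1=F, p4=T: p3, p6 free; 3 ways for (p2,p5,p7) × 2^2 = 12.
  p1=F, p4=F: remaining (p2,p3,p5,p6,p7) ∈ {(F,F,F,F,T); (F,F,T,F,T); (T,F,F,F,T)} — 3.
Total: 20 + 8 + 12 + 3 = 43.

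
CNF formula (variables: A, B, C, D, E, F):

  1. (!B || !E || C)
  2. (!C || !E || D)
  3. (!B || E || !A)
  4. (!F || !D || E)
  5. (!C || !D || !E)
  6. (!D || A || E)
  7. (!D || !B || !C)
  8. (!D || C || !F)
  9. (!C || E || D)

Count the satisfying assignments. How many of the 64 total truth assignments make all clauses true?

Split on D, then E.
  D=T, E=T: remaining (A,B,C,F) ∈ {(F,F,F,F); (T,F,F,F)} — 2.
  D=T, E=F: remaining (A,B,C,F) ∈ {(T,F,F,F); (T,F,T,F)} — 2.
  D=F, E=T: remaining (A,B,C,F) ∈ {(F,F,F,F); (F,F,F,T); (T,F,F,F); (T,F,F,T)} — 4.
  D=F, E=F: F free; 3 ways for (A,B,C) × 2^1 = 6.
Total: 2 + 2 + 4 + 6 = 14.

14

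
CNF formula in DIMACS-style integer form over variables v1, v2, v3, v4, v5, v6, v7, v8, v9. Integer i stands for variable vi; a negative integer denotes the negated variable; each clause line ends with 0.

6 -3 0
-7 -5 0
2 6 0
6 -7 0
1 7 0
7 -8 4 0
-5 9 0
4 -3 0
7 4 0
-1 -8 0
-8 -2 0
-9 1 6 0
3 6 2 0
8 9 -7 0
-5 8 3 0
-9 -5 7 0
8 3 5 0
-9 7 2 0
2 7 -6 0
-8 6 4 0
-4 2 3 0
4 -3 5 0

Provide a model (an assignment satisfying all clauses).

v1=False, v2=True, v3=True, v4=True, v5=False, v6=True, v7=True, v8=False, v9=True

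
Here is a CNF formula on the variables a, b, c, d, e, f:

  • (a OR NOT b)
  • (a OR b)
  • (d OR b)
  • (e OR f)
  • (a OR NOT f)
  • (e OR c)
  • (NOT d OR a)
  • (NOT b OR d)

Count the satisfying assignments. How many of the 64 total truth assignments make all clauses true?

10

Case analysis on a and b:
  a=1, b=1: 5 of the 16 assignments to (c,d,e,f) work.
  a=1, b=0: 5 of the 16 assignments to (c,d,e,f) work.
  a=0, b=1: a clause becomes empty — 0.
  a=0, b=0: a clause becomes empty — 0.
Total: 5 + 5 + 0 + 0 = 10.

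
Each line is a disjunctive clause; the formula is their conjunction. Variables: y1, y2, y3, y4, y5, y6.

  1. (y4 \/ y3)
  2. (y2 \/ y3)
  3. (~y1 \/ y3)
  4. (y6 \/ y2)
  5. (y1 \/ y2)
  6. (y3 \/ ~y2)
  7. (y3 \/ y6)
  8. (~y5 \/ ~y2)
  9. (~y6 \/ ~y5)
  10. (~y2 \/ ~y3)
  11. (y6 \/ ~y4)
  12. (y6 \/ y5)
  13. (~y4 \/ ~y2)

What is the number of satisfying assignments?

The models are:
  y1=T y2=F y3=T y4=F y5=F y6=T
  y1=T y2=F y3=T y4=T y5=F y6=T
That's 2 in total.

2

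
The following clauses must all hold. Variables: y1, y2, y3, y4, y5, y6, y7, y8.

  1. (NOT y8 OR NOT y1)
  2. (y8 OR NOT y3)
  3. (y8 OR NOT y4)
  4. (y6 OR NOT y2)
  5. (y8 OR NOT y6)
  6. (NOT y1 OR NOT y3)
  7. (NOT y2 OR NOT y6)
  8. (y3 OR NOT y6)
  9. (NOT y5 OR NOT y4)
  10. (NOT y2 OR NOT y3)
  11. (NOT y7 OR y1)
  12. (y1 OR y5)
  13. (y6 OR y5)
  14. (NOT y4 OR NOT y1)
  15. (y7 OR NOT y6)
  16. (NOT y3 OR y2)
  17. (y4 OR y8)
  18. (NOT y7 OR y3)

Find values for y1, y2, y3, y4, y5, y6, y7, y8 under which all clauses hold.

y1 = F, y2 = F, y3 = F, y4 = F, y5 = T, y6 = F, y7 = F, y8 = T

Set y1 = False and propagate.
  then y7 is forced to False.
  then y5 is forced to True.
  then y4 is forced to False.
  then y6 is forced to False.
  then y2 is forced to False.
  then y3 is forced to False.
  then y8 is forced to True.
Check each clause:
  1. (NOT y8 OR NOT y1) — NOT y1 is true.
  2. (y8 OR NOT y3) — y8 is true.
  3. (NOT y4 OR y8) — y8 is true.
  4. (y6 OR NOT y2) — NOT y2 is true.
  5. (y8 OR NOT y6) — y8 is true.
  6. (NOT y1 OR NOT y3) — NOT y3 is true.
  7. (NOT y6 OR NOT y2) — NOT y6 is true.
  8. (NOT y6 OR y3) — NOT y6 is true.
  9. (NOT y4 OR NOT y5) — NOT y4 is true.
  10. (NOT y2 OR NOT y3) — NOT y3 is true.
  11. (y1 OR NOT y7) — NOT y7 is true.
  12. (y1 OR y5) — y5 is true.
  13. (y6 OR y5) — y5 is true.
  14. (NOT y1 OR NOT y4) — NOT y4 is true.
  15. (y7 OR NOT y6) — NOT y6 is true.
  16. (NOT y3 OR y2) — NOT y3 is true.
  17. (y8 OR y4) — y8 is true.
  18. (y3 OR NOT y7) — NOT y7 is true.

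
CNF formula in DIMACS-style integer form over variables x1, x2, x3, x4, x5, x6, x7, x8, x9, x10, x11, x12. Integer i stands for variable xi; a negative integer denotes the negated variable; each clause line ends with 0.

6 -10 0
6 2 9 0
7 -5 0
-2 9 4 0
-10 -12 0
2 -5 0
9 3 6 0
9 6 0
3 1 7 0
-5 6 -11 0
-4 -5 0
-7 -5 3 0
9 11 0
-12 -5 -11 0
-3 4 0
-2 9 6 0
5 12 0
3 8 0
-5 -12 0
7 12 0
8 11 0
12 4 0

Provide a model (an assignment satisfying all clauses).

Pure literal: x6 appears only positively; assign x6 = True.
x9 occurs only positively in the remaining clauses — set x9 = True.
Set x1 = False and propagate.
Try x2 = True.
Try x3 = True.
  then x4 is forced to True.
  then x5 is forced to False.
  then x12 is forced to True.
  then x10 is forced to False.
The remaining clauses are satisfied by x7 = False, x8 = False, x11 = True.

x1 = F, x2 = T, x3 = T, x4 = T, x5 = F, x6 = T, x7 = F, x8 = F, x9 = T, x10 = F, x11 = T, x12 = T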